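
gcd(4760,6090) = 70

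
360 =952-592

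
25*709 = 17725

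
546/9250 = 273/4625 = 0.06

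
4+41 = 45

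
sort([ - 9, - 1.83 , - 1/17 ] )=[ - 9, - 1.83,-1/17]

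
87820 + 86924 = 174744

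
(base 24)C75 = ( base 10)7085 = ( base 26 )ACD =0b1101110101101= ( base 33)6GN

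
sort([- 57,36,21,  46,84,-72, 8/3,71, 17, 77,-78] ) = [ - 78,  -  72, - 57,8/3,17 , 21,36,  46, 71,77, 84]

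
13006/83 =13006/83 = 156.70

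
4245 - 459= 3786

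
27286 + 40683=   67969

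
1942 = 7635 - 5693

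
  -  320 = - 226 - 94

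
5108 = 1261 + 3847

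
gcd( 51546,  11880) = 66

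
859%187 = 111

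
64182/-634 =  - 32091/317 = - 101.23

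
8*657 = 5256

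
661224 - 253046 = 408178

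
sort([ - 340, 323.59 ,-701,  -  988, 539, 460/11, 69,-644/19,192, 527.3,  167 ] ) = [-988, - 701, - 340,  -  644/19, 460/11,69, 167,192, 323.59, 527.3, 539]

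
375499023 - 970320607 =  - 594821584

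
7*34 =238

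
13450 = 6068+7382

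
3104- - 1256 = 4360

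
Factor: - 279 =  - 3^2*31^1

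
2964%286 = 104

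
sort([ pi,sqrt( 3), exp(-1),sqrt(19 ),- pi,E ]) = [ - pi,exp( - 1),sqrt(3 ),E,pi,sqrt(19) ]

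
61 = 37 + 24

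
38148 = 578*66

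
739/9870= 739/9870 = 0.07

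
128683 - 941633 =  - 812950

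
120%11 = 10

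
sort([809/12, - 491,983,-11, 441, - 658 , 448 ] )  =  [ - 658, - 491, - 11, 809/12, 441, 448, 983]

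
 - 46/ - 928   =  23/464  =  0.05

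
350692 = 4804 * 73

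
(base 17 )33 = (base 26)22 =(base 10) 54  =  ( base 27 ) 20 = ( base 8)66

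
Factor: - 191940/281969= -420/617=- 2^2*3^1*5^1 * 7^1*617^( - 1 ) 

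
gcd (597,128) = 1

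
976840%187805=37815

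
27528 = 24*1147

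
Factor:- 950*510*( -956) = 463182000 = 2^4*3^1 *5^3*17^1*19^1 * 239^1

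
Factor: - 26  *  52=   -  1352 = - 2^3*13^2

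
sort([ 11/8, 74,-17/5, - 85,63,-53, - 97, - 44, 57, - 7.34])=[ - 97,-85, - 53, - 44, - 7.34,-17/5, 11/8,57,63,74 ] 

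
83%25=8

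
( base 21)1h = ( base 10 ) 38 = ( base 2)100110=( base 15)28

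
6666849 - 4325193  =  2341656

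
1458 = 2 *729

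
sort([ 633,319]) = [ 319,633]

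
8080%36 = 16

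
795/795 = 1 = 1.00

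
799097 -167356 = 631741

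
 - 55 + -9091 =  - 9146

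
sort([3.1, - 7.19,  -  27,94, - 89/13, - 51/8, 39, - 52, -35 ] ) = [ - 52, - 35, - 27, - 7.19,-89/13,-51/8, 3.1, 39,94 ] 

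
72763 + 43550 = 116313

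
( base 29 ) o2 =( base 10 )698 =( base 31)MG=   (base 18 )22e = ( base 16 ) 2ba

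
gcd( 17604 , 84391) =1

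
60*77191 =4631460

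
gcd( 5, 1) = 1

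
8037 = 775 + 7262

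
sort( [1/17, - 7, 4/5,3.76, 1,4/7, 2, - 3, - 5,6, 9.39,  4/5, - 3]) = [-7,-5, - 3,  -  3,1/17,4/7,4/5,4/5,1,2 , 3.76,6, 9.39 ] 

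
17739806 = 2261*7846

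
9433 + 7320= 16753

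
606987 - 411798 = 195189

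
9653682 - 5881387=3772295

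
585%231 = 123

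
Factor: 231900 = 2^2*3^1 * 5^2*773^1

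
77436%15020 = 2336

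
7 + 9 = 16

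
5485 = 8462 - 2977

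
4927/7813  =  379/601 = 0.63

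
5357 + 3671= 9028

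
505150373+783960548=1289110921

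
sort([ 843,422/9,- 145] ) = [ - 145, 422/9,  843]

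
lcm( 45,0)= 0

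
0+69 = 69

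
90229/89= 90229/89  =  1013.81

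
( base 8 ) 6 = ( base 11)6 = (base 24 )6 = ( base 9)6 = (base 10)6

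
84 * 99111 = 8325324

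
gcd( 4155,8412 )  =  3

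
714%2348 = 714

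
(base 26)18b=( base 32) rv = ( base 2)1101111111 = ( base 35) pk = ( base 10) 895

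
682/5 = 136 + 2/5 = 136.40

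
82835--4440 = 87275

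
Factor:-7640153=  - 461^1*16573^1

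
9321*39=363519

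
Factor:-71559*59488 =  - 4256901792 = -2^5*3^2 *11^1*13^2*7951^1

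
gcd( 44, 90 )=2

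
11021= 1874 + 9147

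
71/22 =3 + 5/22 = 3.23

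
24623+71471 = 96094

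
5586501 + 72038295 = 77624796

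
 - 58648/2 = -29324 =-29324.00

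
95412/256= 372 + 45/64= 372.70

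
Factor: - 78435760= - 2^4*5^1*13^1 * 53^1* 1423^1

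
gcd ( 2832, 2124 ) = 708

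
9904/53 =186 + 46/53= 186.87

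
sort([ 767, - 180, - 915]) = [ - 915,  -  180,767 ] 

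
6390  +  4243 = 10633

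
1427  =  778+649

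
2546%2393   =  153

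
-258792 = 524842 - 783634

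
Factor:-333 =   -  3^2*37^1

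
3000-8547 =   -  5547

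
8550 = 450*19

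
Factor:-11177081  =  -31^1*360551^1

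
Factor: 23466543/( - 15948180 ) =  - 7822181/5316060 = - 2^ ( - 2)*3^( - 1)*5^(-1 )*41^ (-1)* 379^1*2161^( - 1)*20639^1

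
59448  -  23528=35920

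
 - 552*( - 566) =312432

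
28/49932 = 7/12483=0.00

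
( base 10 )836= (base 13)4c4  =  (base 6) 3512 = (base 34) OK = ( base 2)1101000100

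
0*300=0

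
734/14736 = 367/7368 = 0.05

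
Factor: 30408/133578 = 2^2*3^ ( - 1)*7^1  *41^ ( - 1) = 28/123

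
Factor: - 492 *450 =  - 221400= - 2^3*3^3*5^2 * 41^1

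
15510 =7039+8471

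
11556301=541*21361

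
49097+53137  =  102234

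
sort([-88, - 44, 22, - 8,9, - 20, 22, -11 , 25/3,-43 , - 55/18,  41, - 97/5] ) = [-88, - 44, - 43, - 20,-97/5, - 11 ,-8, -55/18, 25/3,9, 22, 22, 41]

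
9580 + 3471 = 13051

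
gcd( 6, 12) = 6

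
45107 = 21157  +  23950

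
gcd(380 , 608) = 76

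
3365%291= 164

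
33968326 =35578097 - 1609771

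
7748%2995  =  1758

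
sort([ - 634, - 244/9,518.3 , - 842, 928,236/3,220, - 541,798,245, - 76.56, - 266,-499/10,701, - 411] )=[ - 842 , - 634,-541, - 411, - 266, - 76.56, - 499/10, - 244/9,236/3,220, 245,518.3,701, 798, 928]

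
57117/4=57117/4 = 14279.25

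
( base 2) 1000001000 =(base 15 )24a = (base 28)IG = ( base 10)520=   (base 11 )433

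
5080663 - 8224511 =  - 3143848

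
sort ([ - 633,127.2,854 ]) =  [ - 633, 127.2,854 ] 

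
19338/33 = 586 = 586.00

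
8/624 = 1/78 =0.01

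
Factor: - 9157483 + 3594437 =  - 2^1*17^1 * 131^1*1249^1 = -5563046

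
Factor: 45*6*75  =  20250  =  2^1 * 3^4* 5^3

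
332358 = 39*8522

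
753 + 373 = 1126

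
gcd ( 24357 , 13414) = 353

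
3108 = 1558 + 1550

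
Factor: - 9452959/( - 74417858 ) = 2^( - 1 )*  107^( - 1)*347747^( - 1 )*9452959^1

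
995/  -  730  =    -  2 + 93/146 = - 1.36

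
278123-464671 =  - 186548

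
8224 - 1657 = 6567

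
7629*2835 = 21628215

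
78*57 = 4446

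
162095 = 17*9535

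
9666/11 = 9666/11 = 878.73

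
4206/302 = 2103/151 = 13.93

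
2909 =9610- 6701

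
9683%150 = 83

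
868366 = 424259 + 444107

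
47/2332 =47/2332=0.02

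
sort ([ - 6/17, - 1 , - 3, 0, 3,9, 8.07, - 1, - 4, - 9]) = [ - 9, - 4, - 3 , - 1, - 1, - 6/17, 0,3,  8.07,9 ] 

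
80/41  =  80/41= 1.95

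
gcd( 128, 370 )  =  2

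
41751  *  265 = 11064015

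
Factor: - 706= -2^1*353^1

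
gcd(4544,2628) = 4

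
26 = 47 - 21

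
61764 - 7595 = 54169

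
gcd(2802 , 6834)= 6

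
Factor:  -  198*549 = -2^1*3^4*11^1*61^1 = -  108702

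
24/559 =24/559 = 0.04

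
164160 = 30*5472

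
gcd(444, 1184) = 148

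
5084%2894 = 2190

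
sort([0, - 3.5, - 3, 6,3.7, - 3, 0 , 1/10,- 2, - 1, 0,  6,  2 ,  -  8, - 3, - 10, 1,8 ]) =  [ - 10, - 8,-3.5, - 3,-3, - 3, - 2, - 1,  0, 0,0,1/10, 1,2, 3.7,6,  6,  8]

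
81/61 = 81/61 = 1.33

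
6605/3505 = 1+620/701  =  1.88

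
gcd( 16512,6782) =2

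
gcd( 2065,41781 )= 1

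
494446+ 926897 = 1421343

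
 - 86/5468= - 1  +  2691/2734 = - 0.02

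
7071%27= 24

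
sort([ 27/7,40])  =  [27/7, 40 ] 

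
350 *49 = 17150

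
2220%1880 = 340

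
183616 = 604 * 304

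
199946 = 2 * 99973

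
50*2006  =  100300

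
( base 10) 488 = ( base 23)l5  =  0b111101000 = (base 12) 348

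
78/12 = 6  +  1/2 = 6.50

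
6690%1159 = 895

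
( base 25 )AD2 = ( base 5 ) 202302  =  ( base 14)257B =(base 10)6577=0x19B1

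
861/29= 861/29 = 29.69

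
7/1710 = 7/1710 = 0.00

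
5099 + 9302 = 14401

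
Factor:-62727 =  - 3^1 * 7^1*29^1*103^1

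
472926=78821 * 6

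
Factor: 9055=5^1*1811^1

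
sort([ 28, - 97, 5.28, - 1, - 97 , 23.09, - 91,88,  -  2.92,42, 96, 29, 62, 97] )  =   [ - 97,-97, - 91,-2.92, - 1,5.28, 23.09, 28,  29, 42, 62,88, 96, 97 ]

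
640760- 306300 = 334460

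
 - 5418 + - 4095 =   -  9513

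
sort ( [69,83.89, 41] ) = [41,69, 83.89 ] 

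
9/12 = 3/4 = 0.75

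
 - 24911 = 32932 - 57843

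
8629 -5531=3098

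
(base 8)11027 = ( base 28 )5PB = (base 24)80n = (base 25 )7A6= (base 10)4631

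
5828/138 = 42 + 16/69=42.23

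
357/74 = 4  +  61/74 = 4.82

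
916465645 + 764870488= 1681336133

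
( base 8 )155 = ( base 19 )5E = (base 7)214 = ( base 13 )85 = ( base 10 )109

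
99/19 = 5 + 4/19 = 5.21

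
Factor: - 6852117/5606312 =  - 2^( - 3)*3^1*181^1*12619^1*700789^( - 1)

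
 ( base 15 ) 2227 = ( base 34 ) 68t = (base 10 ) 7237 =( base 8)16105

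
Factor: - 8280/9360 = -23/26 = -2^(  -  1)*13^(-1 )*23^1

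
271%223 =48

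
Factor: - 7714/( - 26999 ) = 2/7 = 2^1*7^( - 1) 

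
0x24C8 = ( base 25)F1G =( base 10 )9416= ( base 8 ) 22310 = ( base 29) b5k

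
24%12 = 0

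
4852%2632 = 2220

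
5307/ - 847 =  - 5307/847 = - 6.27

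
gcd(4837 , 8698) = 1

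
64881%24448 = 15985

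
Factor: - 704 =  - 2^6*11^1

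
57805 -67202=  - 9397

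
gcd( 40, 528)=8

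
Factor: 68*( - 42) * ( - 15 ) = 42840  =  2^3*3^2*5^1*7^1*17^1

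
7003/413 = 16 + 395/413 = 16.96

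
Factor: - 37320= - 2^3*3^1*5^1 * 311^1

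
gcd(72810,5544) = 18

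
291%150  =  141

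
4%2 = 0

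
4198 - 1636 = 2562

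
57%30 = 27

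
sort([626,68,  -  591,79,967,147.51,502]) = [ - 591,68,  79,147.51 , 502,626,967 ] 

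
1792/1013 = 1+ 779/1013 = 1.77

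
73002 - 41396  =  31606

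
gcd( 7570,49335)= 5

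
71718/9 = 7968 + 2/3 = 7968.67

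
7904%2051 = 1751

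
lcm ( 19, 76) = 76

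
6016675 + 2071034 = 8087709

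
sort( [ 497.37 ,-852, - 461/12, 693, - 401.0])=[ - 852, - 401.0, - 461/12, 497.37,693 ] 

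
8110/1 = 8110 = 8110.00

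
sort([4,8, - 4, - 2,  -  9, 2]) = [ - 9, - 4, - 2, 2,4,8 ] 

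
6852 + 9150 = 16002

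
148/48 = 37/12  =  3.08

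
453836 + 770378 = 1224214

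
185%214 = 185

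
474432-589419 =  - 114987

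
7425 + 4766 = 12191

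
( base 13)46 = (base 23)2C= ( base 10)58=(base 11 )53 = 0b111010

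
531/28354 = 531/28354 = 0.02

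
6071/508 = 6071/508=11.95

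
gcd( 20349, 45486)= 1197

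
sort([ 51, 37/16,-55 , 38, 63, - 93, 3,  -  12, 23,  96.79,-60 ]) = [-93, - 60, - 55, - 12, 37/16, 3, 23, 38 , 51, 63, 96.79] 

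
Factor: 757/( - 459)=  - 3^ ( - 3)*17^( - 1)*757^1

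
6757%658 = 177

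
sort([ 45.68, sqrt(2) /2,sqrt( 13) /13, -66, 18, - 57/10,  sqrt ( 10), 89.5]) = [ - 66 , - 57/10,sqrt(13 )/13, sqrt( 2) /2 , sqrt( 10),18, 45.68, 89.5]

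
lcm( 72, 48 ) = 144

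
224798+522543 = 747341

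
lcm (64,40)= 320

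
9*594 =5346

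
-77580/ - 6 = 12930 + 0/1  =  12930.00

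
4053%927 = 345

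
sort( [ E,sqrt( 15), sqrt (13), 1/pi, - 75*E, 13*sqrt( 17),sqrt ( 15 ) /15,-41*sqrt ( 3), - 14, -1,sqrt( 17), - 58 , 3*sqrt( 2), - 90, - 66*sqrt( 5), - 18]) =[ - 75*E, - 66* sqrt (5 ), - 90, - 41*sqrt ( 3), - 58, - 18, - 14, - 1,sqrt(15)/15, 1/pi,E,sqrt( 13), sqrt(15), sqrt( 17),3*sqrt( 2),13*sqrt( 17)]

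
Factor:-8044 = - 2^2* 2011^1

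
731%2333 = 731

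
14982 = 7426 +7556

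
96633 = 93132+3501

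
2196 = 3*732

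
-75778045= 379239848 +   -  455017893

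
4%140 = 4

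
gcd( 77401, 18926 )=1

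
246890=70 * 3527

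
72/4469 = 72/4469 = 0.02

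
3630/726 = 5 = 5.00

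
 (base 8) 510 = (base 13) 1c3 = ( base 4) 11020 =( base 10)328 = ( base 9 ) 404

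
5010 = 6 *835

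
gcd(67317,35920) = 1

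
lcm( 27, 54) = 54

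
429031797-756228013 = - 327196216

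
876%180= 156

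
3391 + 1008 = 4399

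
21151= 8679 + 12472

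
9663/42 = 3221/14 =230.07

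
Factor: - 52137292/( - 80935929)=2^2*3^( - 4 )*17^( - 1)*19^1*37^1*53^ (-1)*  1109^( - 1)*18541^1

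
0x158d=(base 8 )12615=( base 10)5517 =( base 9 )7510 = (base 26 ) 845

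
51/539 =51/539 = 0.09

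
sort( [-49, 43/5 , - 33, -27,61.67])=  [- 49 , - 33, -27,43/5,61.67]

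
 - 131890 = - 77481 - 54409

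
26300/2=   13150 = 13150.00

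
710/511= 710/511  =  1.39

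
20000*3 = 60000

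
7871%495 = 446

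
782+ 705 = 1487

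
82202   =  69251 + 12951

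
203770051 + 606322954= 810093005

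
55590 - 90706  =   - 35116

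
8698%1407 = 256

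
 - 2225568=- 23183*96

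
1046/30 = 34 + 13/15= 34.87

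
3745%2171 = 1574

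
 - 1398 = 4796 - 6194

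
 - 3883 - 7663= - 11546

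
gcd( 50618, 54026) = 2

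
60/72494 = 30/36247= 0.00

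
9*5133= 46197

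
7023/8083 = 7023/8083= 0.87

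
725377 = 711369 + 14008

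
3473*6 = 20838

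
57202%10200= 6202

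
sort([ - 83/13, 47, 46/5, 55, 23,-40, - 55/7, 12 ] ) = [-40, - 55/7, - 83/13, 46/5, 12, 23, 47,55 ] 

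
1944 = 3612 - 1668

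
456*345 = 157320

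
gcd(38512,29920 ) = 16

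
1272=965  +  307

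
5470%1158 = 838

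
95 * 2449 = 232655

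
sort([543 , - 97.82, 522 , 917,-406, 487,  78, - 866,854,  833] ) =[ - 866, - 406 , - 97.82, 78 , 487,522, 543, 833,  854,917] 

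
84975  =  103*825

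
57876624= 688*84123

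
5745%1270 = 665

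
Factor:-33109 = - 113^1*293^1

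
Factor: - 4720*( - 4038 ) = 19059360 = 2^5*3^1*5^1*59^1*673^1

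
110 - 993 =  - 883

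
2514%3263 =2514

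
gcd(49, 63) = 7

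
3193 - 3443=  -250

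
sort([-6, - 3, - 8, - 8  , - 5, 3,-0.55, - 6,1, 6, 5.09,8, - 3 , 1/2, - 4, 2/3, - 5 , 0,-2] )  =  [ - 8,-8,-6,- 6, -5, - 5, - 4 ,- 3, - 3,-2, - 0.55,0, 1/2,2/3,1 , 3, 5.09, 6,8]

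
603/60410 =603/60410= 0.01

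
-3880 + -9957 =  - 13837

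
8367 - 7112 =1255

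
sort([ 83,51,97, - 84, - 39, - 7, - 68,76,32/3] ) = [ - 84 ,-68, - 39, - 7, 32/3, 51,  76,83,97 ]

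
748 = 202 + 546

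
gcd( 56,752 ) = 8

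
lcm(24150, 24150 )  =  24150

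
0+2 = 2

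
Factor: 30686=2^1*67^1*229^1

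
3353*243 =814779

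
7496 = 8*937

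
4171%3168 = 1003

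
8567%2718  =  413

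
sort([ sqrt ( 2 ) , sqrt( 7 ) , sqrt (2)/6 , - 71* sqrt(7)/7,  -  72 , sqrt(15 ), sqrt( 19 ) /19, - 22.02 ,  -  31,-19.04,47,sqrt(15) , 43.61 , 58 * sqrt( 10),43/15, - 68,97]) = [-72, - 68,-31,-71 *sqrt(7)/7, - 22.02 ,- 19.04 , sqrt( 19) /19, sqrt (2 ) /6, sqrt (2),sqrt( 7),43/15, sqrt ( 15), sqrt(15), 43.61 , 47,97 , 58*sqrt( 10)]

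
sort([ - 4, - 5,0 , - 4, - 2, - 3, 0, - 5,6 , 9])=[ - 5, - 5, - 4, - 4, - 3, - 2,0, 0, 6, 9]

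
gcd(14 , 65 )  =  1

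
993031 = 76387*13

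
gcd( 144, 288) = 144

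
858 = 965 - 107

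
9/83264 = 9/83264 = 0.00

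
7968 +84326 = 92294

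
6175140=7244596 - 1069456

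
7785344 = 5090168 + 2695176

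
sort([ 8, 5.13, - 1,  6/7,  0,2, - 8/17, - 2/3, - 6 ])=[ - 6, - 1, - 2/3,-8/17, 0,6/7, 2,5.13, 8 ]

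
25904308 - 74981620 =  - 49077312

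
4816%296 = 80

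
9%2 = 1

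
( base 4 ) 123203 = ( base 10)1763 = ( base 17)61C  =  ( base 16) 6E3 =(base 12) 102b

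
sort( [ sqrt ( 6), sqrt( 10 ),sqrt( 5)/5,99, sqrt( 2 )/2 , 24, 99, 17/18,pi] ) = [ sqrt(5)/5,sqrt( 2 )/2, 17/18, sqrt( 6),pi, sqrt (10), 24 , 99, 99 ]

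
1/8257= 1/8257  =  0.00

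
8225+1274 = 9499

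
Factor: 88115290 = 2^1*5^1*83^1 * 106163^1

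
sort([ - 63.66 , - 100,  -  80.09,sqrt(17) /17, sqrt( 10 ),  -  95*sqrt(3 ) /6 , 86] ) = [ - 100, - 80.09,-63.66, - 95*sqrt ( 3 ) /6,sqrt( 17)/17,  sqrt(10),86] 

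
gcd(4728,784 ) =8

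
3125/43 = 3125/43 = 72.67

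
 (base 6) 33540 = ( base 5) 122430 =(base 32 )4k4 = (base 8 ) 11204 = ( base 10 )4740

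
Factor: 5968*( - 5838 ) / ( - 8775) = 2^5 * 3^( - 2 ) * 5^ ( - 2) * 7^1*13^( - 1 )*139^1 * 373^1 = 11613728/2925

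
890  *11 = 9790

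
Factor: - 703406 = - 2^1*11^1*31973^1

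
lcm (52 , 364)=364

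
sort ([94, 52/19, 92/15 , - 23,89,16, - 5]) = [  -  23, - 5, 52/19, 92/15, 16, 89, 94 ]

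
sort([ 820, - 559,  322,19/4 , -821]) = [-821, - 559,19/4,  322 , 820]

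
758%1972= 758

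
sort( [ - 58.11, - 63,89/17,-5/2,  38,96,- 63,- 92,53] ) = [-92, -63, - 63,-58.11, - 5/2,89/17,38, 53, 96] 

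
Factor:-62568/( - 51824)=99/82 = 2^( - 1) * 3^2*11^1 * 41^( - 1 ) 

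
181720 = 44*4130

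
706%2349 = 706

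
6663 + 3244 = 9907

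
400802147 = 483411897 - 82609750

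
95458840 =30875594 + 64583246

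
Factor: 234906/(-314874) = - 3^( - 2)*7^( - 1)*47^1 =-47/63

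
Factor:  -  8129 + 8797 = 668 = 2^2* 167^1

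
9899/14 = 9899/14= 707.07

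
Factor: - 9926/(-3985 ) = 2^1*5^( - 1 )*7^1 * 709^1*797^( - 1 ) 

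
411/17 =411/17=24.18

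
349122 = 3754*93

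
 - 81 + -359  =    -  440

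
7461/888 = 2487/296 = 8.40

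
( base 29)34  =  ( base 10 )91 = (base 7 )160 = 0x5B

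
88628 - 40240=48388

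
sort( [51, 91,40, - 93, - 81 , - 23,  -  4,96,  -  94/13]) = [ - 93, - 81, - 23,-94/13 ,-4,40, 51, 91,96] 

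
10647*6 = 63882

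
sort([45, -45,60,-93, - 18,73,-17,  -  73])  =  [-93, - 73, - 45 , - 18, - 17, 45,60,73]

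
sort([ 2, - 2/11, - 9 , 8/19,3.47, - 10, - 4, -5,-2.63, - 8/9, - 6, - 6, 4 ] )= [  -  10, - 9,-6, - 6,  -  5,  -  4 ,-2.63, - 8/9,- 2/11,8/19,2, 3.47,4]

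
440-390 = 50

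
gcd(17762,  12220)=2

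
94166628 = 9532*9879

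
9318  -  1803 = 7515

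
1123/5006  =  1123/5006 = 0.22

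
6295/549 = 6295/549 = 11.47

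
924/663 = 1 + 87/221  =  1.39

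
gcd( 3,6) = 3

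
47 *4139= 194533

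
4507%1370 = 397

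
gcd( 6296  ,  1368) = 8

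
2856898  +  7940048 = 10796946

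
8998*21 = 188958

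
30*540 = 16200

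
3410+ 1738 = 5148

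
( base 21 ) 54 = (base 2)1101101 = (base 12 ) 91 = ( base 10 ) 109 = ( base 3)11001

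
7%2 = 1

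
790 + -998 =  - 208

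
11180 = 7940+3240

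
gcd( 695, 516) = 1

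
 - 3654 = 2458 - 6112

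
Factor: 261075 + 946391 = 2^1 * 13^1 * 46441^1 = 1207466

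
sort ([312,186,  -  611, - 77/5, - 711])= [- 711, - 611, - 77/5,  186,312]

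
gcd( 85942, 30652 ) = 194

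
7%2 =1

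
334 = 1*334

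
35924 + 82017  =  117941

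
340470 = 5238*65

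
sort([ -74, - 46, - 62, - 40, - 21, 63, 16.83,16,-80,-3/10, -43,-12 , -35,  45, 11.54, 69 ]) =[ - 80,-74, -62, - 46,-43, - 40, - 35 ,-21,- 12, - 3/10, 11.54, 16, 16.83, 45, 63, 69]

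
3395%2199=1196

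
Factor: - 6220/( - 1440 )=2^( - 3 )*3^( - 2)*311^1 = 311/72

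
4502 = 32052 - 27550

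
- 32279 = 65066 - 97345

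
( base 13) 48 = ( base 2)111100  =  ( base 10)60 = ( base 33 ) 1r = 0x3C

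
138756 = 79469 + 59287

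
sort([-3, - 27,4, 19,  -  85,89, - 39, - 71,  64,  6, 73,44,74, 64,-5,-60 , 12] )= [-85,-71,-60,- 39,-27,-5,-3,4,6, 12, 19,  44, 64,64, 73,  74, 89 ]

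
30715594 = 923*33278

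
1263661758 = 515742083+747919675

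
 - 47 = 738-785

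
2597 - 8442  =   - 5845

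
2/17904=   1/8952 = 0.00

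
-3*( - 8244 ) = 24732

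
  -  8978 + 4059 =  - 4919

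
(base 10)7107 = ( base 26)AD9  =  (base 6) 52523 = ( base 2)1101111000011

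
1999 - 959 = 1040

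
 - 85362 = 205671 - 291033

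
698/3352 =349/1676 = 0.21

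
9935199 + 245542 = 10180741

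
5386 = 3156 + 2230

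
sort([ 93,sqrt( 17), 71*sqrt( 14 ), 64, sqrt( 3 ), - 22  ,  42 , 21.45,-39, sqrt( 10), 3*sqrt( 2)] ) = [-39 , - 22 , sqrt( 3), sqrt( 10 ), sqrt(17 ), 3*sqrt( 2 ), 21.45, 42 , 64, 93, 71*sqrt(14 )]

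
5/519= 5/519=0.01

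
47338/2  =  23669=23669.00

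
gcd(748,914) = 2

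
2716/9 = 301 + 7/9 = 301.78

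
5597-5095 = 502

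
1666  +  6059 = 7725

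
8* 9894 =79152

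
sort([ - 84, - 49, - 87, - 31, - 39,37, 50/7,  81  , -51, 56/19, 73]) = [-87,-84, - 51, - 49, - 39, - 31,56/19,50/7,37, 73,81 ] 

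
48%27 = 21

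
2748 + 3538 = 6286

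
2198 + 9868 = 12066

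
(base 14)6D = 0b1100001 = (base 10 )97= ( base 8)141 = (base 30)37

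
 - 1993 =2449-4442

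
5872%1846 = 334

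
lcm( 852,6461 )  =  77532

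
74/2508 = 37/1254  =  0.03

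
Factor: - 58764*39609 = - 2^2*3^6*59^1*83^1*163^1  =  - 2327583276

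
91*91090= 8289190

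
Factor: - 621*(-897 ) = 557037 = 3^4 * 13^1*23^2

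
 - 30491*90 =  - 2744190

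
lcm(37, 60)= 2220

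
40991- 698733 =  - 657742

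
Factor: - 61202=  - 2^1 * 71^1*431^1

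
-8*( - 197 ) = 1576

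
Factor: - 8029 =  - 7^1 *31^1*37^1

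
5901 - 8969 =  -3068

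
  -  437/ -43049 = 437/43049 = 0.01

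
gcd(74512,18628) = 18628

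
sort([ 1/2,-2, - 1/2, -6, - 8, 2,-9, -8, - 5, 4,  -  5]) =[  -  9,-8, - 8, - 6 , - 5, - 5 , - 2,  -  1/2, 1/2,  2, 4 ] 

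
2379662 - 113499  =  2266163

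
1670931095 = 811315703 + 859615392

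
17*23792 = 404464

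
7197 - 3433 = 3764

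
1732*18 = 31176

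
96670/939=102  +  892/939 = 102.95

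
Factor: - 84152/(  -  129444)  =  314/483  =  2^1*3^( - 1)*7^( - 1)*23^(-1)*157^1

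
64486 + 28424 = 92910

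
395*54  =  21330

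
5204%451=243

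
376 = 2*188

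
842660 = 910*926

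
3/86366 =3/86366 =0.00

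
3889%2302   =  1587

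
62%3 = 2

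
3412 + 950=4362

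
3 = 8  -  5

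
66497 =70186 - 3689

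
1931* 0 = 0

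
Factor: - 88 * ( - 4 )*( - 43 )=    - 2^5*11^1 * 43^1 = - 15136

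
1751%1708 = 43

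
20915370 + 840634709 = 861550079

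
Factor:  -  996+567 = - 429 = - 3^1*11^1*13^1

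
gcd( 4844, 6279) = 7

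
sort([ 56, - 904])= [ - 904,56]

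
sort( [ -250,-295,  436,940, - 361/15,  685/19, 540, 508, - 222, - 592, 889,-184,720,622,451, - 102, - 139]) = [ - 592, - 295 , - 250, - 222, - 184, - 139, - 102, - 361/15,685/19,436,451, 508,540, 622,720,889, 940 ] 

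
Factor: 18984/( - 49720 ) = -21/55 = - 3^1 * 5^( - 1 )*7^1 * 11^(-1)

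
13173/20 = 658 + 13/20 = 658.65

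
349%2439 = 349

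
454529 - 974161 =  - 519632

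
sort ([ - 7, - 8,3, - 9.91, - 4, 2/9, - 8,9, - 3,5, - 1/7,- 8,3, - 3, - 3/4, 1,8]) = [ - 9.91, - 8,-8,-8, - 7  , - 4, - 3, - 3, - 3/4, - 1/7,2/9, 1,3,3, 5,8,9]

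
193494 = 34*5691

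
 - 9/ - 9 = 1/1  =  1.00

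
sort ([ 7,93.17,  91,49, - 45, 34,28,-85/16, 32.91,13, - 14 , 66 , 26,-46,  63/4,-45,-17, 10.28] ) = [-46,  -  45, - 45, - 17, - 14,-85/16, 7,10.28,  13 , 63/4, 26 , 28, 32.91, 34,49,66,91,93.17]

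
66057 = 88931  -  22874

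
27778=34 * 817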